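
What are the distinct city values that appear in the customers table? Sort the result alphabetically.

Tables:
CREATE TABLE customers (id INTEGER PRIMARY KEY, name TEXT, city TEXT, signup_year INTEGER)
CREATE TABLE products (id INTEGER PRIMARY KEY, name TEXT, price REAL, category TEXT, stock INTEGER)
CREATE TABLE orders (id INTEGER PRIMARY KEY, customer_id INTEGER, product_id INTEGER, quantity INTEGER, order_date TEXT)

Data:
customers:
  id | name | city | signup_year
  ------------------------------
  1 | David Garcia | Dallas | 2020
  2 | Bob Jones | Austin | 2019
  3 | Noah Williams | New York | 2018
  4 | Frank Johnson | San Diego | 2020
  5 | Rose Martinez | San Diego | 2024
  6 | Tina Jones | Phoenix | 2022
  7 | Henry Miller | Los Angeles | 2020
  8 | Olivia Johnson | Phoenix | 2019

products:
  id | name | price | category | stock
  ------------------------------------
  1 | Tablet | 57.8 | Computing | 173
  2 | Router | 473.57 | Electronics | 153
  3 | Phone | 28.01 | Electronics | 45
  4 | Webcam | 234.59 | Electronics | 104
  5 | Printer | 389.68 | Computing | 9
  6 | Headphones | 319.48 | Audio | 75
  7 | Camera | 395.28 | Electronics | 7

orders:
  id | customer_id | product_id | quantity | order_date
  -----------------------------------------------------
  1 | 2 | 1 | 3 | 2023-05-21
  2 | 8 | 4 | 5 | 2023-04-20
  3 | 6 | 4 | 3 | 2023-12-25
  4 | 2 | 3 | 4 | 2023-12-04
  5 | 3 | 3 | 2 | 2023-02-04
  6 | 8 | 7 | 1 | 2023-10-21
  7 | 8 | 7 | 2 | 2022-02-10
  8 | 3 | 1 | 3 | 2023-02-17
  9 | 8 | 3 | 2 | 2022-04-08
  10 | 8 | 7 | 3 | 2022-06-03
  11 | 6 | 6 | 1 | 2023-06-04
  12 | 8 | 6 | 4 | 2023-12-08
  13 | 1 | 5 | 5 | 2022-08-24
SELECT DISTINCT city FROM customers ORDER BY city

Execution result:
city
Austin
Dallas
Los Angeles
New York
Phoenix
San Diego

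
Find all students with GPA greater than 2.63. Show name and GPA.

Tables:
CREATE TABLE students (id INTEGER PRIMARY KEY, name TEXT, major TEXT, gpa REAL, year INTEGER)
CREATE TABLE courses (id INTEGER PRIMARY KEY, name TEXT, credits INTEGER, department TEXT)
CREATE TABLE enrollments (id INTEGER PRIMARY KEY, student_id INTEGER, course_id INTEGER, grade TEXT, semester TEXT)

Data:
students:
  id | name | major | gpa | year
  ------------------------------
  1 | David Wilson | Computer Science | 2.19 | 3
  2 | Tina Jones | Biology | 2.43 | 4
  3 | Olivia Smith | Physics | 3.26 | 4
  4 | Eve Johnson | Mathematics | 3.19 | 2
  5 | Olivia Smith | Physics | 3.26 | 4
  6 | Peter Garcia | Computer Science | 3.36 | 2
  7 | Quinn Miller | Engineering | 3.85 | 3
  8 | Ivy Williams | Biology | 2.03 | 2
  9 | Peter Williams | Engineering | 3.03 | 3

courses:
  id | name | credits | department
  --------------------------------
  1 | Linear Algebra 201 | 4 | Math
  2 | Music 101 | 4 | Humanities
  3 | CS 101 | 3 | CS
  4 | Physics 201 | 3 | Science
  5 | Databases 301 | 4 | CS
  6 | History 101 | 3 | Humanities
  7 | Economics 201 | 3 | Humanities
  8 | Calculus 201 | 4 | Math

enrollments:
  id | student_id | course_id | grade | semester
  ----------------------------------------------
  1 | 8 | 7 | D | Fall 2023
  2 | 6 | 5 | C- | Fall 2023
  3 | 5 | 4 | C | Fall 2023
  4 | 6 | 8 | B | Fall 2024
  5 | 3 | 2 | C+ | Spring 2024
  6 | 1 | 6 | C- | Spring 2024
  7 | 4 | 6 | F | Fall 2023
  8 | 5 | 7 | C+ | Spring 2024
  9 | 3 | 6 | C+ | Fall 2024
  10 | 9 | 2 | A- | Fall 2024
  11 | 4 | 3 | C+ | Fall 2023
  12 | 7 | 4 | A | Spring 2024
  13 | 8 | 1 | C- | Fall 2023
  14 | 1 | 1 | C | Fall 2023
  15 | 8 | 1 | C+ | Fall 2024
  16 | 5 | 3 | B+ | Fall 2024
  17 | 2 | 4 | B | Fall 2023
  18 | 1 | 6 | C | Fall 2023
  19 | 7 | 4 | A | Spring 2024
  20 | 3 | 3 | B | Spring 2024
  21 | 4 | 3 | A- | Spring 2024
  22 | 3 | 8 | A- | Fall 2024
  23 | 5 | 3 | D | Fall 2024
SELECT name, gpa FROM students WHERE gpa > 2.63

Execution result:
name | gpa
Olivia Smith | 3.26
Eve Johnson | 3.19
Olivia Smith | 3.26
Peter Garcia | 3.36
Quinn Miller | 3.85
Peter Williams | 3.03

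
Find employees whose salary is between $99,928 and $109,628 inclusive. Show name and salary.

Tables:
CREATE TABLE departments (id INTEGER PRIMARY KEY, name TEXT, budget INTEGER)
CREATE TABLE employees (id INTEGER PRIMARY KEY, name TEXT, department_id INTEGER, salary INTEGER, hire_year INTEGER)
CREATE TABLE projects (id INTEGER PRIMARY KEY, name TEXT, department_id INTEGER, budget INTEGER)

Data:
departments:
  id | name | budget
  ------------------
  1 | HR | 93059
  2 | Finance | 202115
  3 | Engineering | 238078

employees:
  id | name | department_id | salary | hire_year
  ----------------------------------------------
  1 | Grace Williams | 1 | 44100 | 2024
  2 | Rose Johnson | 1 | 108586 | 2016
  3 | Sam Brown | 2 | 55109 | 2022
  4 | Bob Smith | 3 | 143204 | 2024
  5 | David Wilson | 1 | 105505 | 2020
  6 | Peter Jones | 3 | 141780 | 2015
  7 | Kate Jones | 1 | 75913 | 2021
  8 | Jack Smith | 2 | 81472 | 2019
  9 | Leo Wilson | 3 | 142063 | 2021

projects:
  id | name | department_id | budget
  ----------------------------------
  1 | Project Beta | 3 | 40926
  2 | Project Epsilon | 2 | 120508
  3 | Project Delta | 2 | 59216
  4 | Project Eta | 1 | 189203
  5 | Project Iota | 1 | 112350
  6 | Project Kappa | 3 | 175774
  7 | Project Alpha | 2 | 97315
SELECT name, salary FROM employees WHERE salary BETWEEN 99928 AND 109628

Execution result:
name | salary
Rose Johnson | 108586
David Wilson | 105505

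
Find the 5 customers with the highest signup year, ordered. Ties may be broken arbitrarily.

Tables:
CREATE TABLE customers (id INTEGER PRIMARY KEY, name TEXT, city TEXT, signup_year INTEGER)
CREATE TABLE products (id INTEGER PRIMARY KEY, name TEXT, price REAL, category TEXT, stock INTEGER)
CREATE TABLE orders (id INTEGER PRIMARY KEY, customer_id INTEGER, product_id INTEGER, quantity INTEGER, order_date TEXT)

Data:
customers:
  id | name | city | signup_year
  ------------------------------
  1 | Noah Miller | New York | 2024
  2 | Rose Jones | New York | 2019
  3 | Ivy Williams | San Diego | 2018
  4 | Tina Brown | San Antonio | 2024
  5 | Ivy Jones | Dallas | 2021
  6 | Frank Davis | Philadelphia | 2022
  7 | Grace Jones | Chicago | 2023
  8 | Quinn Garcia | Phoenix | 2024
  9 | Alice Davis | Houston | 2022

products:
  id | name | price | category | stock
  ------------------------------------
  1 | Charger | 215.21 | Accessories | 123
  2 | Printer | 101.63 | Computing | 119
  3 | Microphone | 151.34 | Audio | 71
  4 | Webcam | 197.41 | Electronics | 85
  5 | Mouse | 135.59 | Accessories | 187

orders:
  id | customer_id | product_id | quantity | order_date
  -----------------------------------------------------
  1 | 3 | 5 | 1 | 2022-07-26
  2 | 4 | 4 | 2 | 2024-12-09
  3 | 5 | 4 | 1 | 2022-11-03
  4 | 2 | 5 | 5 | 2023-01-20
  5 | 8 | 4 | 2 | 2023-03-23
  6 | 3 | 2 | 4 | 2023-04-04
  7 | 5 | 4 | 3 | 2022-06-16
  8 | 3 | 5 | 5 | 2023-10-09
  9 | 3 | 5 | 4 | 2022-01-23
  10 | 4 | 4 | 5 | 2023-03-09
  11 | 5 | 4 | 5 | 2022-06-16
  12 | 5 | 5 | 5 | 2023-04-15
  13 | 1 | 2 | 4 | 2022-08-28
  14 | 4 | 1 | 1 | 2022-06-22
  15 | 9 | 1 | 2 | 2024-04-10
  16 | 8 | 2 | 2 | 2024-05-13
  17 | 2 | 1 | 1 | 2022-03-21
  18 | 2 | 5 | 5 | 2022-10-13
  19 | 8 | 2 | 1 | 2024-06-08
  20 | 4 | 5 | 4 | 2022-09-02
SELECT name, signup_year FROM customers ORDER BY signup_year DESC LIMIT 5

Execution result:
name | signup_year
Noah Miller | 2024
Tina Brown | 2024
Quinn Garcia | 2024
Grace Jones | 2023
Frank Davis | 2022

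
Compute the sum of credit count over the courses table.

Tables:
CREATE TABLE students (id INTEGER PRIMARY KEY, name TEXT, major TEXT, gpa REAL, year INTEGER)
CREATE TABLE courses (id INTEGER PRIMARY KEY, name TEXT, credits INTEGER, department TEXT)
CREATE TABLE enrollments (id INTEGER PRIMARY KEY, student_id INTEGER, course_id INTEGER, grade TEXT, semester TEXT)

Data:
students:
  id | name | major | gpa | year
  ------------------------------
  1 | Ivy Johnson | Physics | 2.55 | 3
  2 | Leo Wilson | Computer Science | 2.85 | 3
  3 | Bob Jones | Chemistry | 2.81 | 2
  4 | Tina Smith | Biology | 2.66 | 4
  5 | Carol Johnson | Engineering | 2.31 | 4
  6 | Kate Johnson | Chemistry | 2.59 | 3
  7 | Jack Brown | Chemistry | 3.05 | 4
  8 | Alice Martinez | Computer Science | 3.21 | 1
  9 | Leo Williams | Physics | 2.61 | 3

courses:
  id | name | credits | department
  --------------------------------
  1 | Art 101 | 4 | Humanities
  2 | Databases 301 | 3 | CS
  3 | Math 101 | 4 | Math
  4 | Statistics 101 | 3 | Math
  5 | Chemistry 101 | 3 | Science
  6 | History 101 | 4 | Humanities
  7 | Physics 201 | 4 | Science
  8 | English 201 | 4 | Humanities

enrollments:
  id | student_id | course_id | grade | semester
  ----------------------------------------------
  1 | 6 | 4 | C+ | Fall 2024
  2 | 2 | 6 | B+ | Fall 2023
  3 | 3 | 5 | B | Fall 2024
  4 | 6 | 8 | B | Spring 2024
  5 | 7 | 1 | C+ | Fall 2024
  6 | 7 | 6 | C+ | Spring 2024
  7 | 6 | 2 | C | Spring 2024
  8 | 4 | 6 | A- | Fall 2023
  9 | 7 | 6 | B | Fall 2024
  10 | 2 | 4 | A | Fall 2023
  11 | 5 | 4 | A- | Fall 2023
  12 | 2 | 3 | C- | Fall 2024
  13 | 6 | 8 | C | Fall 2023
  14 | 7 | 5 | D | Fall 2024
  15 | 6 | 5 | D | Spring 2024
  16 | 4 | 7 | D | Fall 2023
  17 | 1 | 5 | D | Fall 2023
SELECT SUM(credits) FROM courses

Execution result:
29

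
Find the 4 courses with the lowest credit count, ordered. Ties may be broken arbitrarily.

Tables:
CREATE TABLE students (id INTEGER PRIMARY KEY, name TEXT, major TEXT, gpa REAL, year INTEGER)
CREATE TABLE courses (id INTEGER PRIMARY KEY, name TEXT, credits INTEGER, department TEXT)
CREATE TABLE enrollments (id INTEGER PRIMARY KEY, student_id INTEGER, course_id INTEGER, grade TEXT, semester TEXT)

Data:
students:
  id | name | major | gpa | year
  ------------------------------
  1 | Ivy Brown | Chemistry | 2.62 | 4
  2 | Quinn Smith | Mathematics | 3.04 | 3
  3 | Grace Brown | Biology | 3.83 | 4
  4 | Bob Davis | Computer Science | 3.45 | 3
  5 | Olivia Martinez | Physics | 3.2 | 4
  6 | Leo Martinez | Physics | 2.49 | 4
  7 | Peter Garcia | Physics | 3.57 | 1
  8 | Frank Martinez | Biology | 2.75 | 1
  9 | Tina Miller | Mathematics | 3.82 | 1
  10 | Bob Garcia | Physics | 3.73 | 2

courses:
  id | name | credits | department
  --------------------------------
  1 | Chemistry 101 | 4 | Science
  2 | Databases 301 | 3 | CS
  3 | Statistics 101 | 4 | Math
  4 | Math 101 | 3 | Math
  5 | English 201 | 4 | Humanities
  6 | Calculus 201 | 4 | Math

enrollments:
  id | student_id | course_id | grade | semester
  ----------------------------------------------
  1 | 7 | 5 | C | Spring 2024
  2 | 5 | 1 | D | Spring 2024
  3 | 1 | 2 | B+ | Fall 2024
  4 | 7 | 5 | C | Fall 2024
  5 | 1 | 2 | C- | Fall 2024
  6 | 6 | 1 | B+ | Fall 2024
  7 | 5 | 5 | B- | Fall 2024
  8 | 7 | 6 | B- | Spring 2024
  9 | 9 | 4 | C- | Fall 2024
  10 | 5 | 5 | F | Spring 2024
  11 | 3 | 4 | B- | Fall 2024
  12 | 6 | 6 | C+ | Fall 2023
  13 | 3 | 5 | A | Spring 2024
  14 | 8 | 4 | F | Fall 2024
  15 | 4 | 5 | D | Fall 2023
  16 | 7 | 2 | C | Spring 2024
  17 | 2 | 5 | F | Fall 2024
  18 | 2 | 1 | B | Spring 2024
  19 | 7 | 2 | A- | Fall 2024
SELECT name, credits FROM courses ORDER BY credits ASC LIMIT 4

Execution result:
name | credits
Databases 301 | 3
Math 101 | 3
Chemistry 101 | 4
Statistics 101 | 4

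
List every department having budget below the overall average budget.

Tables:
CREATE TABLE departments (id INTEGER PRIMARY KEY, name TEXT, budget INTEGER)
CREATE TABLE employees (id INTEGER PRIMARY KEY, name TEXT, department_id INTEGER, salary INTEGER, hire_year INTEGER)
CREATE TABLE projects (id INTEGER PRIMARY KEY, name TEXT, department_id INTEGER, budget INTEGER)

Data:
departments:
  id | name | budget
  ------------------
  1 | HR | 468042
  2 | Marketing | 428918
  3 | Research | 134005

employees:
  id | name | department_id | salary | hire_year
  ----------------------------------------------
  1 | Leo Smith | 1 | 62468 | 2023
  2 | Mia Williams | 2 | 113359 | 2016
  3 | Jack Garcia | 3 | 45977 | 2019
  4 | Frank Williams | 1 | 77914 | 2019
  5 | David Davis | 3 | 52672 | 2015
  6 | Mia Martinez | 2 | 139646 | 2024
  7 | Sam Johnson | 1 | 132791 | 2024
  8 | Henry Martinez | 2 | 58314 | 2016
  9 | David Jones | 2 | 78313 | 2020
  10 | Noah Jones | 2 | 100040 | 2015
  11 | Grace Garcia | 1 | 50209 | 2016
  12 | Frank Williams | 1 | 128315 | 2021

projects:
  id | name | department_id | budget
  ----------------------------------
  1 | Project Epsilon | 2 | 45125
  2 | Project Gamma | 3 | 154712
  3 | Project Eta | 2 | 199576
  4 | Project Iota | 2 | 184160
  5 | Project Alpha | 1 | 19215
SELECT name, budget FROM departments WHERE budget < (SELECT AVG(budget) FROM departments)

Execution result:
name | budget
Research | 134005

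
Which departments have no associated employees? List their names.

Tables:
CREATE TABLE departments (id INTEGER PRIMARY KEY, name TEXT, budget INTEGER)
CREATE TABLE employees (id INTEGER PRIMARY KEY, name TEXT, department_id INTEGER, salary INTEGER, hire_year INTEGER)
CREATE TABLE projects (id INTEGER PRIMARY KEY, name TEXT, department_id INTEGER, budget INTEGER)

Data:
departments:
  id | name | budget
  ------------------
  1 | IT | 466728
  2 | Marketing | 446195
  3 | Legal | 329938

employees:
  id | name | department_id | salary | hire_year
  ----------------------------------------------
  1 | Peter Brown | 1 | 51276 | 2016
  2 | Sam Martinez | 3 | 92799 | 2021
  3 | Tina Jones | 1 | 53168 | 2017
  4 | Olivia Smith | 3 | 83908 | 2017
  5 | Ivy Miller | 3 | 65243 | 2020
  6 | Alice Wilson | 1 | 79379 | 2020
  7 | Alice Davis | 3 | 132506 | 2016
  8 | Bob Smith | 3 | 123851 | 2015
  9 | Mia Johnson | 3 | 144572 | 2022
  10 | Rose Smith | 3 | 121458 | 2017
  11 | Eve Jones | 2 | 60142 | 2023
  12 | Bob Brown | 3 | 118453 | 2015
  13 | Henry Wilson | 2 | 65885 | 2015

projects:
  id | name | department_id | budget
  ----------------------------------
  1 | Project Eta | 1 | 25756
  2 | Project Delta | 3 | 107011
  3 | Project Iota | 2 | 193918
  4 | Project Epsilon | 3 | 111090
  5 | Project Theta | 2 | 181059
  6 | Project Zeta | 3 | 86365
SELECT p.name FROM departments p LEFT JOIN employees c ON c.department_id = p.id WHERE c.id IS NULL

Execution result:
(no rows)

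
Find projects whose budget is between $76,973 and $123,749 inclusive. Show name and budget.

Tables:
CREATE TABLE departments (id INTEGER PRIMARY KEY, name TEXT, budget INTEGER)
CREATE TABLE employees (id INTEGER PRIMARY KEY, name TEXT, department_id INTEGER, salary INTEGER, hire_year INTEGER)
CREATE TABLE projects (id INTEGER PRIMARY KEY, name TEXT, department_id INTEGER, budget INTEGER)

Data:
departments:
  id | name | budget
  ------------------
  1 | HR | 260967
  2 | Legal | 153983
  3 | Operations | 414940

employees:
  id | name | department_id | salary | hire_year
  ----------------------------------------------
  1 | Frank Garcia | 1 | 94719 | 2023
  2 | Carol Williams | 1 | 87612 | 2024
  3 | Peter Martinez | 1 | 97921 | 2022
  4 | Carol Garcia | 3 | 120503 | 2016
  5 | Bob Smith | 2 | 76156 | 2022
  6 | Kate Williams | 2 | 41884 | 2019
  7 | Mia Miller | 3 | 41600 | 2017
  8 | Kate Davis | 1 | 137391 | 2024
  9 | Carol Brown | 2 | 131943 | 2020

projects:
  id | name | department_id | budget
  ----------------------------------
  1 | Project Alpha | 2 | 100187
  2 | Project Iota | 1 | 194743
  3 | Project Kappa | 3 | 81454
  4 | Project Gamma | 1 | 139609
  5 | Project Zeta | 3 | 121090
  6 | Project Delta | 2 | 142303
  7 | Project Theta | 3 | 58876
SELECT name, budget FROM projects WHERE budget BETWEEN 76973 AND 123749

Execution result:
name | budget
Project Alpha | 100187
Project Kappa | 81454
Project Zeta | 121090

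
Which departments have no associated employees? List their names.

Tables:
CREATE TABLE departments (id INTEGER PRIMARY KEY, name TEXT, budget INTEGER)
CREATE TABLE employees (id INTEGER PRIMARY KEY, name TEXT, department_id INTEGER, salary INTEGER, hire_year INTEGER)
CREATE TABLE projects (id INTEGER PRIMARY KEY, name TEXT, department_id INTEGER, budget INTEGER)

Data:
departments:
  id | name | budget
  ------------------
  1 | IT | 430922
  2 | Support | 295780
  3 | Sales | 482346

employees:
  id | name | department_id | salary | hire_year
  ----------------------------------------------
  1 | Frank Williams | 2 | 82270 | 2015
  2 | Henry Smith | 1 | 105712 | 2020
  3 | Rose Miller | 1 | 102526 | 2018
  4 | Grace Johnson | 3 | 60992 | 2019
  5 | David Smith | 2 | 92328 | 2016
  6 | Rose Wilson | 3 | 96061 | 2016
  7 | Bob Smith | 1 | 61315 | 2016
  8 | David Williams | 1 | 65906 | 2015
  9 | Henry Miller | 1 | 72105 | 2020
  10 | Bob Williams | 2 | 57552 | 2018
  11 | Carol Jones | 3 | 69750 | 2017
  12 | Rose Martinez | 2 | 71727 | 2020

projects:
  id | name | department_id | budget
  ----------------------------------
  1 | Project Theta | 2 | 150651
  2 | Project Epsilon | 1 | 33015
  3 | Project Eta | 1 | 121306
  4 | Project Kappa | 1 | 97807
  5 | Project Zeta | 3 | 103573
SELECT p.name FROM departments p LEFT JOIN employees c ON c.department_id = p.id WHERE c.id IS NULL

Execution result:
(no rows)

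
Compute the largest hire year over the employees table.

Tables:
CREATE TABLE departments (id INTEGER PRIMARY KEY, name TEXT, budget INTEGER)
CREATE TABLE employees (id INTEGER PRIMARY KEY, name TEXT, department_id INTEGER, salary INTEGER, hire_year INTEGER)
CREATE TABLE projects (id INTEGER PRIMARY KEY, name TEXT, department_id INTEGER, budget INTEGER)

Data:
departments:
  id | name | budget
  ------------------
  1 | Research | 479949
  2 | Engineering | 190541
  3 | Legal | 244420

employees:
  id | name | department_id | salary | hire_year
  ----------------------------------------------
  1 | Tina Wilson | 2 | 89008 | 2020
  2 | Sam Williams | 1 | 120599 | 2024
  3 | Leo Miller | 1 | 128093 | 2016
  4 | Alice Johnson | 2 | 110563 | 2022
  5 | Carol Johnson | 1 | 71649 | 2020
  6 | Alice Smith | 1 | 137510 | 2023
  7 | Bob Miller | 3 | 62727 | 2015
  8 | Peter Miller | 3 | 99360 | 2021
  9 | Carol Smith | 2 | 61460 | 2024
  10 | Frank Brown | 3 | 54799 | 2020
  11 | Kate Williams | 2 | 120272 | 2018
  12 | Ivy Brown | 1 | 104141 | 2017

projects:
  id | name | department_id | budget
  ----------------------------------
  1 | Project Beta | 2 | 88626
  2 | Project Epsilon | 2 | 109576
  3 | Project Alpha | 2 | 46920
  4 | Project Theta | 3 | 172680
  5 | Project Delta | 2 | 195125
SELECT MAX(hire_year) FROM employees

Execution result:
2024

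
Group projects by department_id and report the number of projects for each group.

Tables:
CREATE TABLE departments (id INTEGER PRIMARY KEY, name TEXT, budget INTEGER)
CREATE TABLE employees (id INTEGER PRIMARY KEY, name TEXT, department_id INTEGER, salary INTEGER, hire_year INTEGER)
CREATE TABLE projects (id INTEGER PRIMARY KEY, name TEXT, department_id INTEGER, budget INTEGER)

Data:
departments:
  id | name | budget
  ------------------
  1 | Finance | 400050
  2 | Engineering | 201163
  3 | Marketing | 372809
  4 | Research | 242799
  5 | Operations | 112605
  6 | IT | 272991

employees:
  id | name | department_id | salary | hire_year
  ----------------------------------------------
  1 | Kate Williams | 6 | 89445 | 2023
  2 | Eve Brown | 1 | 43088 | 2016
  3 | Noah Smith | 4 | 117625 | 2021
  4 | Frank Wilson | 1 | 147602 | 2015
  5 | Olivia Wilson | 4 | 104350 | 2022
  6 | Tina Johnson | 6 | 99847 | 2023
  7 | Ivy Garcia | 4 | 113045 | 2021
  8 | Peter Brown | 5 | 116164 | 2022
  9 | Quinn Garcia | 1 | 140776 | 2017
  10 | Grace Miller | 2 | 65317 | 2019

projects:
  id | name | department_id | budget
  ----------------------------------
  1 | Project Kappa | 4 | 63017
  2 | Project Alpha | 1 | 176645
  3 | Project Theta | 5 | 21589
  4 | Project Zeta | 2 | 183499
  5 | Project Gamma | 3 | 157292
SELECT department_id, COUNT(*) AS n FROM projects GROUP BY department_id

Execution result:
department_id | n
1 | 1
2 | 1
3 | 1
4 | 1
5 | 1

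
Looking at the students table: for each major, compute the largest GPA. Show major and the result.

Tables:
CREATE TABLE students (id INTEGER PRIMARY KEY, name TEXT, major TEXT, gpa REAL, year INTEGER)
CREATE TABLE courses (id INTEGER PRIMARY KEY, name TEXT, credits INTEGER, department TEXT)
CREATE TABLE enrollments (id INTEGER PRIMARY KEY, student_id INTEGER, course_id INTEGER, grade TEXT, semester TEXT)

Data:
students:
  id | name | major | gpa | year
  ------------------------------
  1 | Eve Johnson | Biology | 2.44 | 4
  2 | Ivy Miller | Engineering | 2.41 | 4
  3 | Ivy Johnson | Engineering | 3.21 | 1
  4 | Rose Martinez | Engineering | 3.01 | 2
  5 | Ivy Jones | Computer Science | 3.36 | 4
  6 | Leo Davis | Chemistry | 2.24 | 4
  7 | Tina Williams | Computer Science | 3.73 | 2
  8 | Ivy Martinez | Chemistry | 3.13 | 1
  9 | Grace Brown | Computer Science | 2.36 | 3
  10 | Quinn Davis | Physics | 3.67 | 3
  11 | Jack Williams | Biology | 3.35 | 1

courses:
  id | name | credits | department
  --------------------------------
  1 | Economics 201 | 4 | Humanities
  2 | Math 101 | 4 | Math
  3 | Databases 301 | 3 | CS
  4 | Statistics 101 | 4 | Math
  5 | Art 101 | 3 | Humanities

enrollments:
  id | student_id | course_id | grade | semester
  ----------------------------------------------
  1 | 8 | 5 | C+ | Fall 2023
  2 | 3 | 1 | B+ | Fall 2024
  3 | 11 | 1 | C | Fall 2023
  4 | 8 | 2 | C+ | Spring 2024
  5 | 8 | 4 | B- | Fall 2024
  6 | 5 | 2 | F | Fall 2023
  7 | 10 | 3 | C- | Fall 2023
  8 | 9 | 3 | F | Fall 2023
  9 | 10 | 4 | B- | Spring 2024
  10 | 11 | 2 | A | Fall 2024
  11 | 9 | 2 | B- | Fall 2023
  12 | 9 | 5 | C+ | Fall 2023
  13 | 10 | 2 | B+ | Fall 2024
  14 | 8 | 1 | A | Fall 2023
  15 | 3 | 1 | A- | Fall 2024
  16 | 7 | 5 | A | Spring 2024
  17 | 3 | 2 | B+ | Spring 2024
SELECT major, MAX(gpa) AS max_gpa FROM students GROUP BY major

Execution result:
major | max_gpa
Biology | 3.35
Chemistry | 3.13
Computer Science | 3.73
Engineering | 3.21
Physics | 3.67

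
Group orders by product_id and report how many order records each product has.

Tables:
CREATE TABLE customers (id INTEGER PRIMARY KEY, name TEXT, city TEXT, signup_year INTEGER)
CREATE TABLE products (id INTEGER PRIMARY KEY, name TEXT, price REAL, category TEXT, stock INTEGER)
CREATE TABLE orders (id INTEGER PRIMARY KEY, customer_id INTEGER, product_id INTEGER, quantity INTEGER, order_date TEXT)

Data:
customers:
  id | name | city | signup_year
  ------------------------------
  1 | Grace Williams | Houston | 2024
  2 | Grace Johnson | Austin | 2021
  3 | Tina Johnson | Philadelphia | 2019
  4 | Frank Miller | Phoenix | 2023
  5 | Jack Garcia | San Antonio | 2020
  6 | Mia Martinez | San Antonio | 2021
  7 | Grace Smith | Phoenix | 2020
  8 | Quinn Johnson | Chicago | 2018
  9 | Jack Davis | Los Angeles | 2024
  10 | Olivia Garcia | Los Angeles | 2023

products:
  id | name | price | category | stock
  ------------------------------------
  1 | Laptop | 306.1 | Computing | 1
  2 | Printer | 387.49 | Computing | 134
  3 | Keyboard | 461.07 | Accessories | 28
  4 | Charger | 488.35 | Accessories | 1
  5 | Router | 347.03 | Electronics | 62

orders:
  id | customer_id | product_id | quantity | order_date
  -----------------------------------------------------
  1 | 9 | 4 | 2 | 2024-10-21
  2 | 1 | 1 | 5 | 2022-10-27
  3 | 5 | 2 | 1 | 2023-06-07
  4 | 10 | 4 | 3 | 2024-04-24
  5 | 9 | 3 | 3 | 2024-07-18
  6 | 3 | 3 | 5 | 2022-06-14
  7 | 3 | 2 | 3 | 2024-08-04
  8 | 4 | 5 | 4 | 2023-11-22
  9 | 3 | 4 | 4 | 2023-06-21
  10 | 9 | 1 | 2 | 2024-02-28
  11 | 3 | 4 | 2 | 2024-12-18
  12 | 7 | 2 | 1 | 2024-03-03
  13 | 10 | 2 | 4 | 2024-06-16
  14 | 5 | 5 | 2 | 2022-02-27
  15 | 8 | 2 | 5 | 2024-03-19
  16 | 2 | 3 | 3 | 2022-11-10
SELECT product_id, COUNT(*) AS order_count FROM orders GROUP BY product_id

Execution result:
product_id | order_count
1 | 2
2 | 5
3 | 3
4 | 4
5 | 2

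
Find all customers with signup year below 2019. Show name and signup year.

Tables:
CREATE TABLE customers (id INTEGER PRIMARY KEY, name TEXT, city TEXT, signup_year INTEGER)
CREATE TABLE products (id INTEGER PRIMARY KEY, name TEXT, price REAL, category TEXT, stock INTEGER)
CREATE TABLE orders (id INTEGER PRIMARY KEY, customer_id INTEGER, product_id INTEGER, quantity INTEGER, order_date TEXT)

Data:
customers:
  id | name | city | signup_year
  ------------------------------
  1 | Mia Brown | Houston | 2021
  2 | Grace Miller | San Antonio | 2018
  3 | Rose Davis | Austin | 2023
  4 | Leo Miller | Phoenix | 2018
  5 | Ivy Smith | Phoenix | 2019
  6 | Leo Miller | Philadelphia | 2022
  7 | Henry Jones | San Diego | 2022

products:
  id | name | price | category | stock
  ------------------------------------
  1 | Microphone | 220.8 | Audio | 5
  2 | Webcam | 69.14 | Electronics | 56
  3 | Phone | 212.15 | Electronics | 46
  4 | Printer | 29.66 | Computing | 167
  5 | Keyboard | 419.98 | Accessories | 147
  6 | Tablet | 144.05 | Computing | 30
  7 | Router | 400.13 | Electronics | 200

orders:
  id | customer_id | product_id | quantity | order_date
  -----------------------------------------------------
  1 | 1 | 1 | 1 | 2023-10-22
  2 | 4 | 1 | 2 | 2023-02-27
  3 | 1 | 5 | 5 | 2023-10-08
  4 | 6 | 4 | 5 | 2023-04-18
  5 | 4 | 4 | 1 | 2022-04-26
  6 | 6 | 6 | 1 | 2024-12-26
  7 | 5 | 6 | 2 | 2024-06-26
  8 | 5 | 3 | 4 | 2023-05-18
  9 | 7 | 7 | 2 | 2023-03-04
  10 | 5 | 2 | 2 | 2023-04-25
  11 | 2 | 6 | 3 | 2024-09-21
SELECT name, signup_year FROM customers WHERE signup_year < 2019

Execution result:
name | signup_year
Grace Miller | 2018
Leo Miller | 2018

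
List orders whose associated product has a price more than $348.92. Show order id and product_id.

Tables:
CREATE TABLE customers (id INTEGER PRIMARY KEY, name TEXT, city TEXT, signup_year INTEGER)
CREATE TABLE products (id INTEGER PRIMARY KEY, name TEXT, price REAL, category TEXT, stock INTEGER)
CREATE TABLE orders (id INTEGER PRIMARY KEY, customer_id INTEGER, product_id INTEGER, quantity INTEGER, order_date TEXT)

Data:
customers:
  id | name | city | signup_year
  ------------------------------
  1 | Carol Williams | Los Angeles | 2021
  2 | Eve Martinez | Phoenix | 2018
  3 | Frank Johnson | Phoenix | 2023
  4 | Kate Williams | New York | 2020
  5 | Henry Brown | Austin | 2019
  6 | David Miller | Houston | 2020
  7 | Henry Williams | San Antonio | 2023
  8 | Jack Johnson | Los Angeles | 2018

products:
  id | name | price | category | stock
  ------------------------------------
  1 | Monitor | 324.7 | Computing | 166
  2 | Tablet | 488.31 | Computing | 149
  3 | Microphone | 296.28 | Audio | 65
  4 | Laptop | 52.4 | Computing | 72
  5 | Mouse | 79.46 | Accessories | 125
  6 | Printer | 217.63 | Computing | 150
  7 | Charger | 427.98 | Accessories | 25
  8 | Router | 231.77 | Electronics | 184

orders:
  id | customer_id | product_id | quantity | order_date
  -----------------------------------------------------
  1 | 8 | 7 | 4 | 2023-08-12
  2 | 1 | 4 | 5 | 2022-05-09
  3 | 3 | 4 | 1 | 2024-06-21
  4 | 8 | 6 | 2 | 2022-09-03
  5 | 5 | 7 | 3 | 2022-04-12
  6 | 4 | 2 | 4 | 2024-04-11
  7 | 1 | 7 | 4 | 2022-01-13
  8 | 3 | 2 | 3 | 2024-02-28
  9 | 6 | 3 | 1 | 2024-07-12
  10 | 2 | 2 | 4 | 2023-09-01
SELECT id, product_id FROM orders WHERE product_id IN (SELECT id FROM products WHERE price > 348.92)

Execution result:
id | product_id
1 | 7
5 | 7
6 | 2
7 | 7
8 | 2
10 | 2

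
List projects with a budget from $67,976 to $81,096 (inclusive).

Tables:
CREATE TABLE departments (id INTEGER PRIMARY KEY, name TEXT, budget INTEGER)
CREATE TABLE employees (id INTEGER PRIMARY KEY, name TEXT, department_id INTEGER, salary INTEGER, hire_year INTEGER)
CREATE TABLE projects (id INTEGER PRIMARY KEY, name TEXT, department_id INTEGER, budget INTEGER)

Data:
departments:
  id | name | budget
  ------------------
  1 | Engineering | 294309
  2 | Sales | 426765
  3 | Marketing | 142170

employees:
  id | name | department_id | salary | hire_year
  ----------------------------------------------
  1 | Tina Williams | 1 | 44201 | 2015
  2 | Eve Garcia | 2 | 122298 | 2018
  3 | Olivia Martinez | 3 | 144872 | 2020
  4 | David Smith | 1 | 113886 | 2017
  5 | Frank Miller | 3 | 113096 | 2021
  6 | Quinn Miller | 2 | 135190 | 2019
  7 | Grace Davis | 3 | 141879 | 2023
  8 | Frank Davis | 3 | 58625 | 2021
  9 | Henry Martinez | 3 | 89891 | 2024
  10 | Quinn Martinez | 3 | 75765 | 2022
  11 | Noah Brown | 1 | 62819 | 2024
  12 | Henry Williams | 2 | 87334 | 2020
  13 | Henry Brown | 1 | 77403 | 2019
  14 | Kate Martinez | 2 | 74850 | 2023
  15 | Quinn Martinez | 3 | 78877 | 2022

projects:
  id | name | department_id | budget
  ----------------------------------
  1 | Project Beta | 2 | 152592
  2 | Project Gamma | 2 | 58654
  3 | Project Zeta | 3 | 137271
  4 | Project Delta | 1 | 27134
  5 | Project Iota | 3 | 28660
SELECT name, budget FROM projects WHERE budget BETWEEN 67976 AND 81096

Execution result:
(no rows)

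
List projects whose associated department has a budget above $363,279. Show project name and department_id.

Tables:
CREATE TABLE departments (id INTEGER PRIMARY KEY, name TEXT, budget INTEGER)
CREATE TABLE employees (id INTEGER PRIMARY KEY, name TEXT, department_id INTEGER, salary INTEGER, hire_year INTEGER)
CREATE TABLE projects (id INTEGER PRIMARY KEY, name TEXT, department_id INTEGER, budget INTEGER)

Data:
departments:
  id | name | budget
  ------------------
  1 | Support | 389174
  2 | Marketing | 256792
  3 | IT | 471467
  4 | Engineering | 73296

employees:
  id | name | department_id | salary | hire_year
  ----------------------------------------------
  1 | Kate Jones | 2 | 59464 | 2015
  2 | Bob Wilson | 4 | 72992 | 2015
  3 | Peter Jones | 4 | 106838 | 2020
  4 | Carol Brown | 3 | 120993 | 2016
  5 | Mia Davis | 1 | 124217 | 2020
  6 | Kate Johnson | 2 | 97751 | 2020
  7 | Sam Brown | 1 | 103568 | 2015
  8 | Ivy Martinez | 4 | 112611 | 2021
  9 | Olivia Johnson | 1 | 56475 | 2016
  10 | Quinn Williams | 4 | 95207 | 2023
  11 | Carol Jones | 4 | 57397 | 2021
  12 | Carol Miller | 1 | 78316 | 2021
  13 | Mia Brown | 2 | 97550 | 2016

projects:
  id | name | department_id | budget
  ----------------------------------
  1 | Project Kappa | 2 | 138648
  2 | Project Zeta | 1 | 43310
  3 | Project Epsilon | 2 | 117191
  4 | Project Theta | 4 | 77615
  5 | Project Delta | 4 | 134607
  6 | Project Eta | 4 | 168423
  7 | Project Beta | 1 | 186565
SELECT name, department_id FROM projects WHERE department_id IN (SELECT id FROM departments WHERE budget > 363279)

Execution result:
name | department_id
Project Zeta | 1
Project Beta | 1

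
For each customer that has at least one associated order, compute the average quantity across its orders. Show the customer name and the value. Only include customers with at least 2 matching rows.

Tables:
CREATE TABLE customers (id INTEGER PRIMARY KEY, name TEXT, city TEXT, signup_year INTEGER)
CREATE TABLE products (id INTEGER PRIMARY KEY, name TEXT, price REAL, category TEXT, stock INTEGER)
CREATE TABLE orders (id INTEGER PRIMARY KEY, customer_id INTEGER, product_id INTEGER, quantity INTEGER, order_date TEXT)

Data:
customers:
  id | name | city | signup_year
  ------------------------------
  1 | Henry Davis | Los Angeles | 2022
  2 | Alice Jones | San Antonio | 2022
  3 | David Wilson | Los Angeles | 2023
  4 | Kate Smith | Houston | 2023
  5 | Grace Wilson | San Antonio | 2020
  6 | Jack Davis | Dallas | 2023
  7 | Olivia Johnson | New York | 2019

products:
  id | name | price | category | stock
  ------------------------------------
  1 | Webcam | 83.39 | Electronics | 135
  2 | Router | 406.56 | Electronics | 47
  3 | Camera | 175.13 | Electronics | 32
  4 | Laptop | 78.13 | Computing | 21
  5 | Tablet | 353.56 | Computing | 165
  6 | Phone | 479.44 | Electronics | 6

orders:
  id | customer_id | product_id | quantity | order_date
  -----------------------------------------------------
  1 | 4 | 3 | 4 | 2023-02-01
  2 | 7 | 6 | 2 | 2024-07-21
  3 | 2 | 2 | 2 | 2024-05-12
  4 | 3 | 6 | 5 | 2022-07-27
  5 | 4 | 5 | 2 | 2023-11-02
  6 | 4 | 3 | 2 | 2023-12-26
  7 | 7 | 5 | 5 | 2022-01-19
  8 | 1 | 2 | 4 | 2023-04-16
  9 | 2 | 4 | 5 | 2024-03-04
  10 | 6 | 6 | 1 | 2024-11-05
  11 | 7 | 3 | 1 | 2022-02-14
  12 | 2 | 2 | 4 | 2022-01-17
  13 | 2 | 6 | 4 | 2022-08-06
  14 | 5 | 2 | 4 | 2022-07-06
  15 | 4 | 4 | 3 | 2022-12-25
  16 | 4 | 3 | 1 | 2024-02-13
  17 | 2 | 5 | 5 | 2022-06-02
SELECT p.name, AVG(c.quantity) AS avg_quantity FROM orders c JOIN customers p ON c.customer_id = p.id GROUP BY p.id, p.name HAVING COUNT(*) >= 2

Execution result:
name | avg_quantity
Alice Jones | 4.00
Kate Smith | 2.40
Olivia Johnson | 2.67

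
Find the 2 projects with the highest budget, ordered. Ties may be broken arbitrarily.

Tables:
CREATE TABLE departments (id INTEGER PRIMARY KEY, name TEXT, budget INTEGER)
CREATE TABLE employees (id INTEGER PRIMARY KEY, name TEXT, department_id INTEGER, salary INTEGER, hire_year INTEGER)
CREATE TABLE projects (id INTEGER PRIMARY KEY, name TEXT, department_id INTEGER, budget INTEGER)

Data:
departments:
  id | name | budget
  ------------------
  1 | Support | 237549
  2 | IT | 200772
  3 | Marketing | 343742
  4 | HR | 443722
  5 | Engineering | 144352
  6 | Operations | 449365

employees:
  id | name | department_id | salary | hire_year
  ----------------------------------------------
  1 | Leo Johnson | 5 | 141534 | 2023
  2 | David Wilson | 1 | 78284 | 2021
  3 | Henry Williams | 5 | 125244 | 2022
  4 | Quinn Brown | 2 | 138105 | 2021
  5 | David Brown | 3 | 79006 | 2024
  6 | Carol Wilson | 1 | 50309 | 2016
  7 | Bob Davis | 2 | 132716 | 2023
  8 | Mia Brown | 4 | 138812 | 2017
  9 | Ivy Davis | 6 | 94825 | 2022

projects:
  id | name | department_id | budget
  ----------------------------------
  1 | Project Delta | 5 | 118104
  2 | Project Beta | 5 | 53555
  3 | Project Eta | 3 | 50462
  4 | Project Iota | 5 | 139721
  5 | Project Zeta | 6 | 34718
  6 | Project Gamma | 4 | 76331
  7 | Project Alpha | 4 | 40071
SELECT name, budget FROM projects ORDER BY budget DESC LIMIT 2

Execution result:
name | budget
Project Iota | 139721
Project Delta | 118104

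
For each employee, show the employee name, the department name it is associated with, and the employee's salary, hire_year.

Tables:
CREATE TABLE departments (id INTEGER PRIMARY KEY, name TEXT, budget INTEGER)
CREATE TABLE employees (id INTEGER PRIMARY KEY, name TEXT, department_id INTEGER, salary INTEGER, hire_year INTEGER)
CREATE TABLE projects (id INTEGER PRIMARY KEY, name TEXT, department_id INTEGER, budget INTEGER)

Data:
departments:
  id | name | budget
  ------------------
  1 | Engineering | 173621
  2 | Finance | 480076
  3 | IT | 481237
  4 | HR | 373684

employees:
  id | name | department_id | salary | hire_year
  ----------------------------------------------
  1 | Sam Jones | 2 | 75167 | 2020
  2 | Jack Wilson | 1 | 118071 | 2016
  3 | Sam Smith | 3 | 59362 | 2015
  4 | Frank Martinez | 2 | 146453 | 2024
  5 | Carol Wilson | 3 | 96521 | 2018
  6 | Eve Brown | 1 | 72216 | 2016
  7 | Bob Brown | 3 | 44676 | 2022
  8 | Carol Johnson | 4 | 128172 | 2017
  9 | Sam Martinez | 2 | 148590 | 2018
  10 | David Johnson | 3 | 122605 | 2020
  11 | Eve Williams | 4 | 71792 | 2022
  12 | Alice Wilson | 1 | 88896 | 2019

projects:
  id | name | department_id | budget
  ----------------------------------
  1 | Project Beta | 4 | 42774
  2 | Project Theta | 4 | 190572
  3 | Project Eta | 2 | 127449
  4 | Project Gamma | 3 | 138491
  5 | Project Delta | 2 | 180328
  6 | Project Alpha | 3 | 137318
SELECT c.name, p.name AS department, c.salary, c.hire_year FROM employees c JOIN departments p ON c.department_id = p.id

Execution result:
name | department | salary | hire_year
Sam Jones | Finance | 75167 | 2020
Jack Wilson | Engineering | 118071 | 2016
Sam Smith | IT | 59362 | 2015
Frank Martinez | Finance | 146453 | 2024
Carol Wilson | IT | 96521 | 2018
Eve Brown | Engineering | 72216 | 2016
Bob Brown | IT | 44676 | 2022
Carol Johnson | HR | 128172 | 2017
Sam Martinez | Finance | 148590 | 2018
David Johnson | IT | 122605 | 2020
Eve Williams | HR | 71792 | 2022
Alice Wilson | Engineering | 88896 | 2019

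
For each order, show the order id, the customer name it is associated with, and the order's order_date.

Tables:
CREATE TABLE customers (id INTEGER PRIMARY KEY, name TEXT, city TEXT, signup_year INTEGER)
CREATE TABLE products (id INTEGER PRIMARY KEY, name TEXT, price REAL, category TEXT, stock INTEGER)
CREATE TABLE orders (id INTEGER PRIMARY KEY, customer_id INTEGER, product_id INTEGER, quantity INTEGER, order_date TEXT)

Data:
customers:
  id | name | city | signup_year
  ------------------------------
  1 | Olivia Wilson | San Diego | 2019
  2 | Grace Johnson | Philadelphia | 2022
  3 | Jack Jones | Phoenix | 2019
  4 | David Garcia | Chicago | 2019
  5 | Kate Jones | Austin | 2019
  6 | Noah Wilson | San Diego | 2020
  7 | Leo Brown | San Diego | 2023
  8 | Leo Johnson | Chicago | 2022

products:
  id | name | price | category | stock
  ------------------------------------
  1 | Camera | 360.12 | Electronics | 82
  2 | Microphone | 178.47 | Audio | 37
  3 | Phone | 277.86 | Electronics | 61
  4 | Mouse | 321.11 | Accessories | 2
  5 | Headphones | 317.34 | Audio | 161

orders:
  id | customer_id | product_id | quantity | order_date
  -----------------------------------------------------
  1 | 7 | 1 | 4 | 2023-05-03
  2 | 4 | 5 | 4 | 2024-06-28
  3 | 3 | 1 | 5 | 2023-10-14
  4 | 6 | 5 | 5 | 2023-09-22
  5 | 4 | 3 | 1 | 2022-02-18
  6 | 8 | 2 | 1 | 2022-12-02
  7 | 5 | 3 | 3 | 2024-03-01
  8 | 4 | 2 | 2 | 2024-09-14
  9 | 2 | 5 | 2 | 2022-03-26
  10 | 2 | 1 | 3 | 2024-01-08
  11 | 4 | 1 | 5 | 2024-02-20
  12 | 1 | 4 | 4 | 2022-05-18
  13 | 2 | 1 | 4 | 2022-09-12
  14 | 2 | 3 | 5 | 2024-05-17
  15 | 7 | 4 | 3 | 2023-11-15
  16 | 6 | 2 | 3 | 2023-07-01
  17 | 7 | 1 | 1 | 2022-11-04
SELECT c.id, p.name AS customer, c.order_date FROM orders c JOIN customers p ON c.customer_id = p.id

Execution result:
id | customer | order_date
1 | Leo Brown | 2023-05-03
2 | David Garcia | 2024-06-28
3 | Jack Jones | 2023-10-14
4 | Noah Wilson | 2023-09-22
5 | David Garcia | 2022-02-18
6 | Leo Johnson | 2022-12-02
7 | Kate Jones | 2024-03-01
8 | David Garcia | 2024-09-14
9 | Grace Johnson | 2022-03-26
10 | Grace Johnson | 2024-01-08
11 | David Garcia | 2024-02-20
12 | Olivia Wilson | 2022-05-18
13 | Grace Johnson | 2022-09-12
14 | Grace Johnson | 2024-05-17
15 | Leo Brown | 2023-11-15
16 | Noah Wilson | 2023-07-01
17 | Leo Brown | 2022-11-04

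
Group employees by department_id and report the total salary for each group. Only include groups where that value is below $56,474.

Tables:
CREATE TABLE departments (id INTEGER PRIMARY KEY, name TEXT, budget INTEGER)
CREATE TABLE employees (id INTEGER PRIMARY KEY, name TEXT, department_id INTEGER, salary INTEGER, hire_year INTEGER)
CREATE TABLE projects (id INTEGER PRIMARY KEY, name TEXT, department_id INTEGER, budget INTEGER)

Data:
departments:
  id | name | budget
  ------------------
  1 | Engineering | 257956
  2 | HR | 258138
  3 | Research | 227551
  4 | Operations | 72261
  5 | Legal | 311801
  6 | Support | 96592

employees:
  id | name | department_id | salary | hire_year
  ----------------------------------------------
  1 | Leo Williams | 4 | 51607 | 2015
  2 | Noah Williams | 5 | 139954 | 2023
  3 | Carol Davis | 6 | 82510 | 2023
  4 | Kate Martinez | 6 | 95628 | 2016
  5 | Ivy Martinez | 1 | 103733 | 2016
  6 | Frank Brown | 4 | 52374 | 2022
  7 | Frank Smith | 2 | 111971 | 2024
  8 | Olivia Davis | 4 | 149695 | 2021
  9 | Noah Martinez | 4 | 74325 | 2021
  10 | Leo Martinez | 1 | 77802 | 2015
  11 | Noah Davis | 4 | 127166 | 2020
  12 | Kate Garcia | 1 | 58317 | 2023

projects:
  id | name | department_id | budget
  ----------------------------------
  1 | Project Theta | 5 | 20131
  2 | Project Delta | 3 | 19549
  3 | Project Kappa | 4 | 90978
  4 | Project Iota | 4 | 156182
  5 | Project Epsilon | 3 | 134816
SELECT department_id, SUM(salary) AS sum_salary FROM employees GROUP BY department_id HAVING SUM(salary) < 56474

Execution result:
(no rows)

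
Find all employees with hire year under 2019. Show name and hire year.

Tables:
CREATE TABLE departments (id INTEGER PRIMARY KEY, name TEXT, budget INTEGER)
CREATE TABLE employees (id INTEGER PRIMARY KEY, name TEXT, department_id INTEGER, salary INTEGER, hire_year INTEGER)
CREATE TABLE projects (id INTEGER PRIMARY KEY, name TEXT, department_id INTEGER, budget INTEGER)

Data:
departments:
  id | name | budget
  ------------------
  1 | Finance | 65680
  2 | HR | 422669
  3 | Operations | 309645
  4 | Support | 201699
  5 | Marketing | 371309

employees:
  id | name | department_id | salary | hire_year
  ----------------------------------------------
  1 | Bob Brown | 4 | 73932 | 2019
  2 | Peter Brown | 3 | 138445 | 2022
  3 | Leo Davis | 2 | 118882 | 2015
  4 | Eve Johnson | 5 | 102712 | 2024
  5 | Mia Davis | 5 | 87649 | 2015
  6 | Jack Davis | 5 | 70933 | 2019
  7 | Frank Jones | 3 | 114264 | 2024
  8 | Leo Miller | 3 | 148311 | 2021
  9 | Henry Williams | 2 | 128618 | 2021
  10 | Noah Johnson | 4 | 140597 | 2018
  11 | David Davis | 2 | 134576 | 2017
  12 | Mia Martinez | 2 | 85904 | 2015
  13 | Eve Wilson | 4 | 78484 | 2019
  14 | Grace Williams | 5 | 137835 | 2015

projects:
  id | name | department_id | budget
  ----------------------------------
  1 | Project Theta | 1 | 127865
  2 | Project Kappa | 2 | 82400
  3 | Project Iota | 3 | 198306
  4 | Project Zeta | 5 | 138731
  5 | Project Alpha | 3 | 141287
SELECT name, hire_year FROM employees WHERE hire_year < 2019

Execution result:
name | hire_year
Leo Davis | 2015
Mia Davis | 2015
Noah Johnson | 2018
David Davis | 2017
Mia Martinez | 2015
Grace Williams | 2015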